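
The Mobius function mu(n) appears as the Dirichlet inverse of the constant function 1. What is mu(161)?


161 = 7 * 23 (all distinct primes).
mu(161) = (-1)^2 = 1

1


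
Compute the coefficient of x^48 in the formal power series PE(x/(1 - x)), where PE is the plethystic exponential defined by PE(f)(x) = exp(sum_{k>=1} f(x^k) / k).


For f(x) = x/(1 - x) we have
sum_{k>=1} f(x^k) / k = sum_{k>=1} (1/k) * x^k / (1 - x^k) = sum_{k, m >= 1} x^(k m) / k,
which after exponentiating simplifies to
PE(x/(1 - x)) = prod_{k>=1} 1 / (1 - x^k).
This is the generating function for the partition function p(n), so the coefficient of x^48 is p(48).
Computing p(48) by dynamic programming over parts 1, 2, ..., 48: p(48) = 147273.

147273


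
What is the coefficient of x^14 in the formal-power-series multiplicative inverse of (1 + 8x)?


The inverse is 1/(1 + 8x). Apply the geometric identity 1/(1 - y) = sum_{k>=0} y^k with y = -8x:
1/(1 + 8x) = sum_{k>=0} (-8)^k x^k.
So the coefficient of x^14 is (-8)^14 = 4398046511104.

4398046511104


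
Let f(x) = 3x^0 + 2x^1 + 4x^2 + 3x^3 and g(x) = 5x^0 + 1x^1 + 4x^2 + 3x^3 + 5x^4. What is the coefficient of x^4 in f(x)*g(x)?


Cauchy product at x^4:
3*5 + 2*3 + 4*4 + 3*1
= 40

40


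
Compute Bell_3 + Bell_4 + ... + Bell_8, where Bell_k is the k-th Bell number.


Recall Bell_k counts set partitions of a k-set (with Bell_0 = 1 by convention).
Bell_3 through Bell_8: 5, 15, 52, 203, 877, 4140
Sum = 5 + 15 + 52 + 203 + 877 + 4140 = 5292.

5292


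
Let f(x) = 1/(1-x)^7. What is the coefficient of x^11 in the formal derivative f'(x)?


Differentiate: d/dx [ 1/(1-x)^r ] = r / (1-x)^(r+1).
Here r = 7, so f'(x) = 7 / (1-x)^8.
The expansion of 1/(1-x)^(r+1) has coefficient of x^n equal to C(n+r, r).
So the coefficient of x^11 in f'(x) is
7 * C(18, 7) = 7 * 31824 = 222768

222768


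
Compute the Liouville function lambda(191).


The Liouville function is lambda(k) = (-1)^Omega(k), where Omega(k) counts the prime factors of k with multiplicity.
Factoring: 191 = 191, so Omega(191) = 1.
lambda(191) = (-1)^1 = -1.

-1


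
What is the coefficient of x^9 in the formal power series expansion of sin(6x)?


The Maclaurin series is sin(t) = sum_{k>=0} (-1)^k t^(2k+1) / (2k+1)!, so substituting t = 6x, only odd powers of x are nonzero, with coefficient of x^(2k+1) equal to (-1)^k 6^(2k+1) / (2k+1)!.
Write 9 = 2*4 + 1, giving the coefficient (-1)^4 * 6^9 / 9! = 10077696/362880 = 972/35.

972/35


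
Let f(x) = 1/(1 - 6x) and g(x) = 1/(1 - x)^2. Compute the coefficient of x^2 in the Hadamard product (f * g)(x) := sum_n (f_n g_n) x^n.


f has coefficients f_k = 6^k. For g = 1/(1 - x)^2 the coefficient is g_k = C(k + 1, 1) = k + 1. The Hadamard coefficient is (f * g)_k = 6^k * (k + 1).
For k = 2: 6^2 * 3 = 36 * 3 = 108.

108


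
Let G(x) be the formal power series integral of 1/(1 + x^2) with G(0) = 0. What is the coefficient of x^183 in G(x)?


1/(1 + x^2) = sum_{j>=0} (-1)^j x^(2j). Integrating termwise with G(0) = 0:
G(x) = sum_{j>=0} (-1)^j x^(2j+1) / (2j+1) = arctan(x).
Only odd powers are nonzero. For x^183 write 183 = 2*91 + 1, giving
(-1)^91 / 183 = -1/183 = -1/183.

-1/183


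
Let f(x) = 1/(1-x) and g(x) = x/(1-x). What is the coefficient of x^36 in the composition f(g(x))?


First simplify the composition: f(g(x)) = 1/(1 - x/(1-x)) = (1-x)/((1-x) - x) = (1-x)/(1-2x).
Now extract the coefficient. Write (1-x)/(1-2x) = 1/(1-2x) - x/(1-2x).
The coefficient of x^n in 1/(1-2x) is 2^n, and in x/(1-2x) is 2^(n-1) (for n >= 1).
So the coefficient of x^36 is 2^36 - 2^35 = 68719476736 - 34359738368 = 34359738368.

34359738368


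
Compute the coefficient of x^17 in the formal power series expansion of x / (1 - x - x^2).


Let f(x) = sum_{k>=0} a_k x^k. Multiplying f(x) * (1 - x - x^2) = x and matching coefficients gives a_0 = 0, a_1 = 1, and a_k = a_{k-1} + a_{k-2} for k >= 2. These are the Fibonacci numbers F_k.
Iterating from F_0 = 0, F_1 = 1:
F_0=0, F_1=1, F_2=1, F_3=2, F_4=3, F_5=5, F_6=8, F_7=13, F_8=21, F_9=34, ...
F_17 = 1597.

1597


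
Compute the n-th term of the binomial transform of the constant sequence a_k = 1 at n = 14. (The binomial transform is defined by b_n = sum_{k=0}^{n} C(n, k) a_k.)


With a_k = 1 for all k, b_n = sum_{k=0}^{n} C(n, k) = 2^n by the binomial theorem.
For n = 14: 2^14 = 16384.

16384


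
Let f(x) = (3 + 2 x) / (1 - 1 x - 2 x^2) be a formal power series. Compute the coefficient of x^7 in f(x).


Write f(x) = sum_{k>=0} a_k x^k. Multiplying both sides by 1 - 1 x - 2 x^2 gives
(1 - 1 x - 2 x^2) sum_{k>=0} a_k x^k = 3 + 2 x.
Matching coefficients:
 x^0: a_0 = 3
 x^1: a_1 - 1 a_0 = 2  =>  a_1 = 1*3 + 2 = 5
 x^k (k >= 2): a_k = 1 a_{k-1} + 2 a_{k-2}.
Iterating: a_2 = 11, a_3 = 21, a_4 = 43, a_5 = 85, a_6 = 171, a_7 = 341.
So the coefficient of x^7 is 341.

341


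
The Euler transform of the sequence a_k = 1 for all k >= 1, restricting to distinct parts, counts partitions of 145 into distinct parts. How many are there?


Partitions of 145 into distinct parts can be computed via generating function.
Product (1+x)(1+x^2)(1+x^3)...
The coefficient of x^145 = 13699699

13699699


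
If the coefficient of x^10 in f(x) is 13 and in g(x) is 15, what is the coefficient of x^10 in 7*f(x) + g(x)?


Scalar multiplication scales coefficients: 7 * 13 = 91.
Then add the g coefficient: 91 + 15
= 106

106


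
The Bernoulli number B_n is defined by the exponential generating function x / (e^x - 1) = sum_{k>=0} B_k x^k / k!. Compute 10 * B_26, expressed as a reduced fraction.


Bernoulli numbers can also be computed recursively via B_0 = 1 and sum_{j=0}^{m} C(m+1, j) B_j = 0 for m >= 1. Odd-index Bernoulli numbers vanish for k >= 3.
Computing B_26 = 8553103/6, so 10 * B_26 = 10 * 8553103/6 = 42765515/3.

42765515/3


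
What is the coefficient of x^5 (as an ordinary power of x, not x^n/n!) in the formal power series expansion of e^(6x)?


The exponential series is e^y = sum_{k>=0} y^k / k!. Substituting y = 6x gives
e^(6x) = sum_{k>=0} 6^k x^k / k!.
So the coefficient of x^n is a^n/n! with a = 6, n = 5:
6^5 / 5! = 7776/120 = 324/5

324/5


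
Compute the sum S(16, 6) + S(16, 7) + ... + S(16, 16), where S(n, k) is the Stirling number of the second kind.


By definition, S(n, k) counts partitions of an n-set into exactly k nonempty blocks.
Computing row n = 16 for k = 6..16:
S(16, k): 2734926558, 3281882604, 2141764053, 820784250, 193754990, 28936908, 2757118, 165620, 6020, 120, 1
Sum = 9204978242.

9204978242


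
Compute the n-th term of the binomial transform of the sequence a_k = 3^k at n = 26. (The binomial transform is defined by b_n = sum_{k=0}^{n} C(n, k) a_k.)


With a_k = 3^k, b_n = sum_{k=0}^{n} C(n, k) 3^k = (1 + 3)^n by the binomial theorem.
For n = 26: (1 + 3)^26 = 4^26 = 4503599627370496.

4503599627370496


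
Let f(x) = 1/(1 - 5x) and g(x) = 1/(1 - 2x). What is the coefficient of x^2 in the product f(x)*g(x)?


The coefficient of x^n in f*g is the Cauchy product: sum_{k=0}^{n} a^k * b^(n-k).
With a=5, b=2, n=2:
sum_{k=0}^{2} 5^k * 2^(2-k)
= 39

39


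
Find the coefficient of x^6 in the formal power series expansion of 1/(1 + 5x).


Write 1/(1 + c x) = 1/(1 - (-c) x) and apply the geometric-series identity
1/(1 - y) = sum_{k>=0} y^k to get 1/(1 + c x) = sum_{k>=0} (-c)^k x^k.
So the coefficient of x^k is (-c)^k = (-1)^k * c^k.
Here c = 5 and k = 6:
(-5)^6 = 1 * 15625 = 15625

15625


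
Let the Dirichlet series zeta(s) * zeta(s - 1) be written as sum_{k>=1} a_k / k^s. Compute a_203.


Convolution gives a_k = sum_{d | k} d * 1 = sum_{d | k} d = sigma(k), the sum of positive divisors of k.
For k = 203, the divisors are 1, 7, 29, 203, so
sigma(203) = 1 + 7 + 29 + 203 = 240.

240


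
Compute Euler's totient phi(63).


phi(n) counts integers in [1, n] coprime to n. Using the multiplicative formula phi(n) = n * prod_{p | n} (1 - 1/p):
63 = 3^2 * 7, so
phi(63) = 63 * (1 - 1/3) * (1 - 1/7) = 36.

36


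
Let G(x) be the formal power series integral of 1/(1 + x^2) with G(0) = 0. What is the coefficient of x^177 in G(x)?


1/(1 + x^2) = sum_{j>=0} (-1)^j x^(2j). Integrating termwise with G(0) = 0:
G(x) = sum_{j>=0} (-1)^j x^(2j+1) / (2j+1) = arctan(x).
Only odd powers are nonzero. For x^177 write 177 = 2*88 + 1, giving
(-1)^88 / 177 = 1/177 = 1/177.

1/177


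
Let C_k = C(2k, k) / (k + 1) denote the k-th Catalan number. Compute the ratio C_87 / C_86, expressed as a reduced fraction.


Using C_k = (2k)! / (k! (k+1)!), the ratio C_{k+1}/C_k simplifies to
C_{k+1}/C_k = [(2k+2)! / ((k+1)! (k+2)!)] * [k! (k+1)! / (2k)!]
 = (2k+2)(2k+1) / ((k+1)(k+2)) = 2(2k+1) / (k+2).
For k = 86: 2(2*86 + 1) / (86 + 2) = 346/88 = 173/44.

173/44


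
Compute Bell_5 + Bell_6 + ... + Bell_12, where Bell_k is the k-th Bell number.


Recall Bell_k counts set partitions of a k-set (with Bell_0 = 1 by convention).
Bell_5 through Bell_12: 52, 203, 877, 4140, 21147, 115975, 678570, 4213597
Sum = 52 + 203 + 877 + 4140 + 21147 + 115975 + 678570 + 4213597 = 5034561.

5034561


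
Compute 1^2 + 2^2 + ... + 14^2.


This power sum has a closed form given by Faulhaber's formula
sum_{k=1}^{m} k^p = (1 / (p + 1)) * sum_{j=0}^{p} C(p + 1, j) B_j m^(p + 1 - j),
but for small m direct computation is fastest:
1 + 4 + 9 + 16 + 25 + 36 + 49 + 64 + 81 + 100 + 121 + 144 + 169 + 196 = 1015.

1015


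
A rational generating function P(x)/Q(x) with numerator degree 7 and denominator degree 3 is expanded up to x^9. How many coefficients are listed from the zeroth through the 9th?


Expanding up to x^9 gives the coefficients for x^0, x^1, ..., x^9.
That is 9 + 1 = 10 coefficients in total.

10


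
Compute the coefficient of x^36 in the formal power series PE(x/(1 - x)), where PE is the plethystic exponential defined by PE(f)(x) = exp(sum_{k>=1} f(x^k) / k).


For f(x) = x/(1 - x) we have
sum_{k>=1} f(x^k) / k = sum_{k>=1} (1/k) * x^k / (1 - x^k) = sum_{k, m >= 1} x^(k m) / k,
which after exponentiating simplifies to
PE(x/(1 - x)) = prod_{k>=1} 1 / (1 - x^k).
This is the generating function for the partition function p(n), so the coefficient of x^36 is p(36).
Computing p(36) by dynamic programming over parts 1, 2, ..., 36: p(36) = 17977.

17977


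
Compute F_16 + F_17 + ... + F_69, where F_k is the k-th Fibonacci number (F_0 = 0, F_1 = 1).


Use the identity sum_{k=0}^{N} F_k = F_{N+2} - 1 (which follows from F_{k+2} - F_{k+1} = F_k). Then
sum_{k=16}^{69} F_k = (F_{71} - 1) - (F_{17} - 1) = F_{71} - F_{17}.
Computing: F_{71} = 308061521170129, F_{17} = 1597, so
Sum = 308061521170129 - 1597 = 308061521168532.

308061521168532


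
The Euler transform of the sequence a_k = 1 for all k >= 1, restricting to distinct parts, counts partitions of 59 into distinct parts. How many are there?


Partitions of 59 into distinct parts can be computed via generating function.
Product (1+x)(1+x^2)(1+x^3)...
The coefficient of x^59 = 9792

9792


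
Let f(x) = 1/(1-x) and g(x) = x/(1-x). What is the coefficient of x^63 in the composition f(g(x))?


First simplify the composition: f(g(x)) = 1/(1 - x/(1-x)) = (1-x)/((1-x) - x) = (1-x)/(1-2x).
Now extract the coefficient. Write (1-x)/(1-2x) = 1/(1-2x) - x/(1-2x).
The coefficient of x^n in 1/(1-2x) is 2^n, and in x/(1-2x) is 2^(n-1) (for n >= 1).
So the coefficient of x^63 is 2^63 - 2^62 = 9223372036854775808 - 4611686018427387904 = 4611686018427387904.

4611686018427387904


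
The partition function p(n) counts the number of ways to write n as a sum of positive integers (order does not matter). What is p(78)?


Using the generating function prod_{k>=1} 1/(1-x^k), we compute p(78).
By dynamic programming over parts 1 through 78:
p(78) = 12132164

12132164


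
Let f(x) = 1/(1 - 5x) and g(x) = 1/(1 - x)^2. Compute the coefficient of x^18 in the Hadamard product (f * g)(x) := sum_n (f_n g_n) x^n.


f has coefficients f_k = 5^k. For g = 1/(1 - x)^2 the coefficient is g_k = C(k + 1, 1) = k + 1. The Hadamard coefficient is (f * g)_k = 5^k * (k + 1).
For k = 18: 5^18 * 19 = 3814697265625 * 19 = 72479248046875.

72479248046875


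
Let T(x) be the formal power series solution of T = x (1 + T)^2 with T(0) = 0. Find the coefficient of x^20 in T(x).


Apply the Lagrange inversion formula: if T = x * phi(T) with phi(t) = (1 + t)^2, then [x^n] T = (1/n) [t^(n-1)] phi(t)^n = (1/n) [t^(n-1)] (1 + t)^(2n) = (1/n) C(2n, n-1).
Using the identity C(2n, n-1) = C(2n, n) * n / (n+1), the unscaled factor equals C(2n, n) / (n+1) = C_n, the n-th Catalan number.
For n = 20: C_20 = C(40, 20) / 21 = 137846528820/21 = 6564120420 = 6564120420.

6564120420


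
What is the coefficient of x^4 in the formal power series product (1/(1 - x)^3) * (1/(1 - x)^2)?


Combine the factors: (1/(1 - x)^3) * (1/(1 - x)^2) = 1/(1 - x)^5.
Then use 1/(1 - x)^r = sum_{k>=0} C(k + r - 1, r - 1) x^k with r = 5 and k = 4:
C(8, 4) = 70.

70


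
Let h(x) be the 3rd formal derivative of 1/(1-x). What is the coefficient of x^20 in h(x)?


Differentiating 3 times: d^3/dx^3 [1/(1-x)] = 3!/(1-x)^4.
The expansion 1/(1-x)^4 = sum_{k>=0} C(k+3, 3) x^k, so the coefficient of x^n in 3!/(1-x)^4 is 3! * C(n+3, 3).
For n = 20: 6 * C(23, 3) = 6 * 1771 = 10626

10626


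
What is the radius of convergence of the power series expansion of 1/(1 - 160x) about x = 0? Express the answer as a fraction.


Expanding 1/(1 - 160x) = sum_{k>=0} 160^k x^k, the series converges when |160x| < 1, i.e., |x| < 1/160.
So the radius of convergence is 1/160 = 1/160.

1/160


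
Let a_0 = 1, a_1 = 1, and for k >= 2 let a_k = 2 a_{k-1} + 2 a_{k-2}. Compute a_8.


Iterating the recurrence forward:
a_0 = 1
a_1 = 1
a_2 = 2*1 + 2*1 = 4
a_3 = 2*4 + 2*1 = 10
a_4 = 2*10 + 2*4 = 28
a_5 = 2*28 + 2*10 = 76
a_6 = 2*76 + 2*28 = 208
a_7 = 2*208 + 2*76 = 568
a_8 = 2*568 + 2*208 = 1552
So a_8 = 1552.

1552


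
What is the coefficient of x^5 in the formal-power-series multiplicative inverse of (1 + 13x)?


The inverse is 1/(1 + 13x). Apply the geometric identity 1/(1 - y) = sum_{k>=0} y^k with y = -13x:
1/(1 + 13x) = sum_{k>=0} (-13)^k x^k.
So the coefficient of x^5 is (-13)^5 = -371293.

-371293


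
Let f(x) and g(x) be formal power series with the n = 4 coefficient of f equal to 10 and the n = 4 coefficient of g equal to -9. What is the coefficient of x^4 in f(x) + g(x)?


Addition of formal power series is termwise.
The coefficient of x^4 in f + g = 10 + -9
= 1

1


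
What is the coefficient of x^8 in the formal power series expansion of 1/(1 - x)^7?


The expansion 1/(1 - x)^r = sum_{k>=0} C(k + r - 1, r - 1) x^k follows from the multiset / negative-binomial theorem (or from repeated differentiation of the geometric series).
For r = 7 and k = 8:
C(14, 6) = 87178291200 / (720 * 40320) = 3003.

3003


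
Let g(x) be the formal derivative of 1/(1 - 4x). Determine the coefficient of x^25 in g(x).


Differentiate termwise: d/dx sum_{k>=0} 4^k x^k = sum_{k>=1} k 4^k x^(k-1) = sum_{j>=0} (j+1) 4^(j+1) x^j.
Equivalently, d/dx [1/(1 - 4x)] = 4/(1 - 4x)^2.
For j = 25: 26 * 4^26 = 26 * 4503599627370496 = 117093590311632896.

117093590311632896


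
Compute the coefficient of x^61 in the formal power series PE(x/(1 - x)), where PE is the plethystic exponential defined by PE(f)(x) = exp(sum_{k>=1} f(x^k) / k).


For f(x) = x/(1 - x) we have
sum_{k>=1} f(x^k) / k = sum_{k>=1} (1/k) * x^k / (1 - x^k) = sum_{k, m >= 1} x^(k m) / k,
which after exponentiating simplifies to
PE(x/(1 - x)) = prod_{k>=1} 1 / (1 - x^k).
This is the generating function for the partition function p(n), so the coefficient of x^61 is p(61).
Computing p(61) by dynamic programming over parts 1, 2, ..., 61: p(61) = 1121505.

1121505


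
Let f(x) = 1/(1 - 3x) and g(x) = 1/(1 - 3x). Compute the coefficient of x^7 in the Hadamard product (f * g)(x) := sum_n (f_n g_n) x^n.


f has coefficients f_k = 3^k and g has coefficients g_k = 3^k, so the Hadamard product has coefficient (f*g)_k = 3^k * 3^k = 9^k.
For k = 7: 9^7 = 4782969.

4782969


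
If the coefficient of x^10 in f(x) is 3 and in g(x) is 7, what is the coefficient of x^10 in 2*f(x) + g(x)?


Scalar multiplication scales coefficients: 2 * 3 = 6.
Then add the g coefficient: 6 + 7
= 13

13


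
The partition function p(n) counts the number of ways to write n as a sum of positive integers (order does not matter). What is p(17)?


Using the generating function prod_{k>=1} 1/(1-x^k), we compute p(17).
By dynamic programming over parts 1 through 17:
p(17) = 297

297


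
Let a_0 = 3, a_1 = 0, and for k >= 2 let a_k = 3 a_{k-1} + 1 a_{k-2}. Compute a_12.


Iterating the recurrence forward:
a_0 = 3
a_1 = 0
a_2 = 3*0 + 1*3 = 3
a_3 = 3*3 + 1*0 = 9
a_4 = 3*9 + 1*3 = 30
a_5 = 3*30 + 1*9 = 99
a_6 = 3*99 + 1*30 = 327
a_7 = 3*327 + 1*99 = 1080
a_8 = 3*1080 + 1*327 = 3567
a_9 = 3*3567 + 1*1080 = 11781
a_10 = 3*11781 + 1*3567 = 38910
a_11 = 3*38910 + 1*11781 = 128511
a_12 = 3*128511 + 1*38910 = 424443
So a_12 = 424443.

424443


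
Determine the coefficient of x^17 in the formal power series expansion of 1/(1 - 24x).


The geometric series identity gives 1/(1 - c x) = sum_{k>=0} c^k x^k, so the coefficient of x^k is c^k.
Here c = 24 and k = 17.
Computing: 24^17 = 290797794982682557415424

290797794982682557415424


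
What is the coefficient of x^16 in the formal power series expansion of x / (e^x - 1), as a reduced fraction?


The exponential generating function for Bernoulli numbers is
x / (e^x - 1) = sum_{k>=0} B_k x^k / k!.
So the coefficient of x^16 in x / (e^x - 1) is B_16 / 16!.
Computing: B_16 = -3617/510, 16! = 20922789888000, giving
-3617/510 / 20922789888000 = -3617/10670622842880000.

-3617/10670622842880000


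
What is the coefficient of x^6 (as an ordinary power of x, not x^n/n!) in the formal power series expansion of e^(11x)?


The exponential series is e^y = sum_{k>=0} y^k / k!. Substituting y = 11x gives
e^(11x) = sum_{k>=0} 11^k x^k / k!.
So the coefficient of x^n is a^n/n! with a = 11, n = 6:
11^6 / 6! = 1771561/720 = 1771561/720

1771561/720


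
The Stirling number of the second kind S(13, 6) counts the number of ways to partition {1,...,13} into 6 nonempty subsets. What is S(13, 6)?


Using the explicit formula S(n,k) = (1/k!) sum_{j=0}^{k} (-1)^(k-j) C(k,j) j^n:
S(13, 6) = 9321312
Equivalently, S(n,k) is n! times the coefficient of x^n in the EGF (e^x - 1)^k / k!.

9321312


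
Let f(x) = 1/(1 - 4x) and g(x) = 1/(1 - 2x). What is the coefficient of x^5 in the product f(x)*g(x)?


The coefficient of x^n in f*g is the Cauchy product: sum_{k=0}^{n} a^k * b^(n-k).
With a=4, b=2, n=5:
sum_{k=0}^{5} 4^k * 2^(5-k)
= 2016

2016


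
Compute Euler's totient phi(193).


phi(n) counts integers in [1, n] coprime to n. Using the multiplicative formula phi(n) = n * prod_{p | n} (1 - 1/p):
193 = 193, so
phi(193) = 193 * (1 - 1/193) = 192.

192


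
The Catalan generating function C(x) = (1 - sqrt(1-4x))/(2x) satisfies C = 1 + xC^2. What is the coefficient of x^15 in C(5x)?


Substituting x -> 5x scales the n-th coefficient by 5^n, so [x^15] C(5x) = 5^15 * C_15.
C_15 = C(2*15, 15)/(16) = 155117520/16 = 9694845.
So 5^15 * 9694845 = 30517578125 * 9694845 = 295863189697265625.

295863189697265625


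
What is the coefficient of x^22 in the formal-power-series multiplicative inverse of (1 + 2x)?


The inverse is 1/(1 + 2x). Apply the geometric identity 1/(1 - y) = sum_{k>=0} y^k with y = -2x:
1/(1 + 2x) = sum_{k>=0} (-2)^k x^k.
So the coefficient of x^22 is (-2)^22 = 4194304.

4194304


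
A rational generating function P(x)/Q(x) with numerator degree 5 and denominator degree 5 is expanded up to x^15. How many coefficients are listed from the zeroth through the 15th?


Expanding up to x^15 gives the coefficients for x^0, x^1, ..., x^15.
That is 15 + 1 = 16 coefficients in total.

16


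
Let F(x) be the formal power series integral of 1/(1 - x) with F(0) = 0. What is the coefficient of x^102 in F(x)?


1/(1 - x) = sum_{k>=0} x^k. Integrating termwise and using F(0) = 0 gives
F(x) = sum_{k>=0} x^(k+1) / (k+1) = sum_{m>=1} x^m / m = -ln(1 - x).
So the coefficient of x^102 is 1/102 = 1/102.

1/102


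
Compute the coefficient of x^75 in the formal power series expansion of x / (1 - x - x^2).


Let f(x) = sum_{k>=0} a_k x^k. Multiplying f(x) * (1 - x - x^2) = x and matching coefficients gives a_0 = 0, a_1 = 1, and a_k = a_{k-1} + a_{k-2} for k >= 2. These are the Fibonacci numbers F_k.
Iterating from F_0 = 0, F_1 = 1:
F_0=0, F_1=1, F_2=1, F_3=2, F_4=3, F_5=5, F_6=8, F_7=13, F_8=21, F_9=34, ...
F_75 = 2111485077978050.

2111485077978050


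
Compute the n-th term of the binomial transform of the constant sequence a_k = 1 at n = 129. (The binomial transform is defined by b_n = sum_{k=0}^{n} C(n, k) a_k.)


With a_k = 1 for all k, b_n = sum_{k=0}^{n} C(n, k) = 2^n by the binomial theorem.
For n = 129: 2^129 = 680564733841876926926749214863536422912.

680564733841876926926749214863536422912


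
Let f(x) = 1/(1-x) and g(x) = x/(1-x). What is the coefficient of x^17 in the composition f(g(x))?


First simplify the composition: f(g(x)) = 1/(1 - x/(1-x)) = (1-x)/((1-x) - x) = (1-x)/(1-2x).
Now extract the coefficient. Write (1-x)/(1-2x) = 1/(1-2x) - x/(1-2x).
The coefficient of x^n in 1/(1-2x) is 2^n, and in x/(1-2x) is 2^(n-1) (for n >= 1).
So the coefficient of x^17 is 2^17 - 2^16 = 131072 - 65536 = 65536.

65536


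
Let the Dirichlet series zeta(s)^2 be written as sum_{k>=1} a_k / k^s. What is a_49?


The Dirichlet convolution of the constant function 1 with itself gives (1 * 1)(k) = sum_{d | k} 1 = d(k), the number of positive divisors of k.
Since zeta(s) = sum_{k>=1} 1/k^s, we have zeta(s)^2 = sum_{k>=1} d(k)/k^s, so a_k = d(k).
For k = 49: the divisors are 1, 7, 49.
Count = 3.

3


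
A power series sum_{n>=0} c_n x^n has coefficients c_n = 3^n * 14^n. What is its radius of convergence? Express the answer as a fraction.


By the root test (Cauchy-Hadamard), the radius is R = 1 / limsup_n |c_n|^(1/n).
Here |c_n|^(1/n) = (3^n * 14^n)^(1/n) = 3 * 14 = 42 for all n.
So R = 1/42 = 1/42.

1/42


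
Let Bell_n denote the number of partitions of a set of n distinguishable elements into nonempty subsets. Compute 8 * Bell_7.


Bell_7 can be computed from the Bell triangle or from Dobinski's identity Bell_n = (1/e) * sum_{k>=0} k^n / k!.
Computing Bell_7 = 877.
Then 8 * 877 = 7016.

7016


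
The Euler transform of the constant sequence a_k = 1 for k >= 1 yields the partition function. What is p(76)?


The Euler transform converts the sequence a_k = 1 into the number of integer partitions.
Using the recurrence or dynamic programming:
p(76) = 9289091

9289091


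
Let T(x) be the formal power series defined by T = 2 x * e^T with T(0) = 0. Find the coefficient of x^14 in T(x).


Apply the Lagrange inversion formula: if T = 2 x * phi(T) with phi(t) = e^t, then
[x^n] T = 2^n * (1/n) [t^(n-1)] phi(t)^n = 2^n * (1/n) [t^(n-1)] e^(n t) = 2^n * (1/n) * n^(n-1) / (n-1)! = 2^n * n^(n-1) / n!.
When c = 1 this is the Cayley count of rooted labeled trees on n vertices, divided by n!.
For n = 14: 2^14 * 14^13 / 14! = 16384 * 793714773254144/87178291200 = 129586085429248/868725.

129586085429248/868725


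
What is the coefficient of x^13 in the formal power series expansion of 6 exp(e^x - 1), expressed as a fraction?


exp(e^x - 1) is the exponential generating function for the Bell numbers Bell_k: exp(e^x - 1) = sum_{k>=0} Bell_k x^k / k!.
So the coefficient of x^13 in 6 exp(e^x - 1) is 6 Bell_13 / 13!.
Computing: Bell_13 = 27644437 and 13! = 6227020800, giving
6 * 27644437/6227020800 = 27644437/1037836800.

27644437/1037836800


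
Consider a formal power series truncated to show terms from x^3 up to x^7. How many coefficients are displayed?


From x^3 to x^7 inclusive, the count is 7 - 3 + 1 = 5.

5


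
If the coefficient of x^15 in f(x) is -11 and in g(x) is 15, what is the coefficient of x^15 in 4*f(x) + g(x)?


Scalar multiplication scales coefficients: 4 * -11 = -44.
Then add the g coefficient: -44 + 15
= -29

-29


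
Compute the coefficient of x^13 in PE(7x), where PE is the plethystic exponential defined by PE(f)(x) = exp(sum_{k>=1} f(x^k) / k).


With f(x) = 7x, the exponent is sum_{k>=1} 7 x^k / k = 7 * (-ln(1 - x)). Exponentiating:
PE(7x) = exp(-7 ln(1 - x)) = 1/(1 - x)^7.
By the negative binomial expansion, [x^n] 1/(1 - x)^7 = C(n + 6, 6).
For n = 13: C(19, 6) = 27132.

27132


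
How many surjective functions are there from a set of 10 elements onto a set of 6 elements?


By inclusion-exclusion on which target elements are missed, the number of surjections from an n-set onto a k-set is
surj(n, k) = sum_{j=0}^{k} (-1)^j C(k, j) (k - j)^n.
Equivalently surj(n, k) = k! * S(n, k), where S(n, k) is the Stirling number of the second kind.
For n = 10, k = 6:
S(10, 6) = 22827, so
surj = 6! * 22827 = 720 * 22827 = 16435440.

16435440


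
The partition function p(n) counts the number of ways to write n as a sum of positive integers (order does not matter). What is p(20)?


Using the generating function prod_{k>=1} 1/(1-x^k), we compute p(20).
By dynamic programming over parts 1 through 20:
p(20) = 627

627


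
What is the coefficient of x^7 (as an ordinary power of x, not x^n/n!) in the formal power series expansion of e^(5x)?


The exponential series is e^y = sum_{k>=0} y^k / k!. Substituting y = 5x gives
e^(5x) = sum_{k>=0} 5^k x^k / k!.
So the coefficient of x^n is a^n/n! with a = 5, n = 7:
5^7 / 7! = 78125/5040 = 15625/1008

15625/1008


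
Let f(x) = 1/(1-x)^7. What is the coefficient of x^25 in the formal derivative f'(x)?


Differentiate: d/dx [ 1/(1-x)^r ] = r / (1-x)^(r+1).
Here r = 7, so f'(x) = 7 / (1-x)^8.
The expansion of 1/(1-x)^(r+1) has coefficient of x^n equal to C(n+r, r).
So the coefficient of x^25 in f'(x) is
7 * C(32, 7) = 7 * 3365856 = 23560992

23560992


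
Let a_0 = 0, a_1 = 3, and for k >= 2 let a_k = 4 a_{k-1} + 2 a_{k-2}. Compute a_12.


Iterating the recurrence forward:
a_0 = 0
a_1 = 3
a_2 = 4*3 + 2*0 = 12
a_3 = 4*12 + 2*3 = 54
a_4 = 4*54 + 2*12 = 240
a_5 = 4*240 + 2*54 = 1068
a_6 = 4*1068 + 2*240 = 4752
a_7 = 4*4752 + 2*1068 = 21144
a_8 = 4*21144 + 2*4752 = 94080
a_9 = 4*94080 + 2*21144 = 418608
a_10 = 4*418608 + 2*94080 = 1862592
a_11 = 4*1862592 + 2*418608 = 8287584
a_12 = 4*8287584 + 2*1862592 = 36875520
So a_12 = 36875520.

36875520


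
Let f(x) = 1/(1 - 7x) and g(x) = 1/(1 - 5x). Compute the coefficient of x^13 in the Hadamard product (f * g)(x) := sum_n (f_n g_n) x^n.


f has coefficients f_k = 7^k and g has coefficients g_k = 5^k, so the Hadamard product has coefficient (f*g)_k = 7^k * 5^k = 35^k.
For k = 13: 35^13 = 118272717781982421875.

118272717781982421875


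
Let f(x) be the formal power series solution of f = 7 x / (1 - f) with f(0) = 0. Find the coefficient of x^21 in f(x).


Apply Lagrange inversion: f = 7 x * phi(f) with phi(t) = 1/(1 - t), so
[x^n] f = 7^n * (1/n) [t^(n-1)] phi(t)^n = 7^n * (1/n) [t^(n-1)] (1 - t)^(-n) = 7^n * (1/n) C(2n - 2, n - 1) = 7^n * C_{n-1}.
For n = 21: C_20 = C(40, 20) / 21 = 137846528820/21 = 6564120420.
With the 7^21 = 558545864083284007 factor, the coefficient is 558545864083284007 * 6564120420 = 3666362311935629131008122940.

3666362311935629131008122940


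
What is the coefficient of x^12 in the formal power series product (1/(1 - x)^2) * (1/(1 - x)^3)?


Combine the factors: (1/(1 - x)^2) * (1/(1 - x)^3) = 1/(1 - x)^5.
Then use 1/(1 - x)^r = sum_{k>=0} C(k + r - 1, r - 1) x^k with r = 5 and k = 12:
C(16, 4) = 1820.

1820


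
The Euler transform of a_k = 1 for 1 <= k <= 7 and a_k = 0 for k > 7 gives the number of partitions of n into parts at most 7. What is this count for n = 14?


Partitions of 14 into parts at most 7:
Using generating function (1-x)^(-1)(1-x^2)^(-1)...(1-x^7)^(-1),
the coefficient of x^14 = 105

105


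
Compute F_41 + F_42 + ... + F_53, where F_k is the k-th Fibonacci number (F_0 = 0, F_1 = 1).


Use the identity sum_{k=0}^{N} F_k = F_{N+2} - 1 (which follows from F_{k+2} - F_{k+1} = F_k). Then
sum_{k=41}^{53} F_k = (F_{55} - 1) - (F_{42} - 1) = F_{55} - F_{42}.
Computing: F_{55} = 139583862445, F_{42} = 267914296, so
Sum = 139583862445 - 267914296 = 139315948149.

139315948149


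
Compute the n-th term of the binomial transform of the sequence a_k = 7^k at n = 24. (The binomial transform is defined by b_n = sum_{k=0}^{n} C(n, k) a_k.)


With a_k = 7^k, b_n = sum_{k=0}^{n} C(n, k) 7^k = (1 + 7)^n by the binomial theorem.
For n = 24: (1 + 7)^24 = 8^24 = 4722366482869645213696.

4722366482869645213696


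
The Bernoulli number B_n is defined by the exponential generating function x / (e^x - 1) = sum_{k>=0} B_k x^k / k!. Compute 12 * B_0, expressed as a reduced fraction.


Bernoulli numbers can also be computed recursively via B_0 = 1 and sum_{j=0}^{m} C(m+1, j) B_j = 0 for m >= 1. Odd-index Bernoulli numbers vanish for k >= 3.
Computing B_0 = 1, so 12 * B_0 = 12 * 1 = 12.

12


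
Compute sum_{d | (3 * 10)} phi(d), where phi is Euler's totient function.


First, 3 * 10 = 30. One classical identity is sum_{d | n} phi(d) = n (each k in [1, n] has a unique gcd with n, and among the k's with gcd(k, n) = n/d there are phi(d) of them). So the sum equals 30. We also verify directly:
Divisors of 30: 1, 2, 3, 5, 6, 10, 15, 30.
phi values: 1, 1, 2, 4, 2, 4, 8, 8.
Sum = 30.

30


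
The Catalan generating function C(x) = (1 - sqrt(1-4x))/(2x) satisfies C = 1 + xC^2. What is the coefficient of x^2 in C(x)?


Substituting x -> x scales the n-th coefficient by 1, so [x^2] C(x) = C_2.
C_2 = C(2*2, 2)/(3) = 6/3 = 2.
= 2.

2


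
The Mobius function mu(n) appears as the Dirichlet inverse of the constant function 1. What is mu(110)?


110 = 2 * 5 * 11 (all distinct primes).
mu(110) = (-1)^3 = -1

-1


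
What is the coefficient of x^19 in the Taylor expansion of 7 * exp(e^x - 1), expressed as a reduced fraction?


exp(e^x - 1) = sum_{k>=0} Bell_k x^k / k!, where Bell_k is the k-th Bell number.
So the coefficient of x^19 is 7 * Bell_19 / 19!.
Computing: Bell_19 = 5832742205057 and 19! = 121645100408832000, giving
7 * 5832742205057/121645100408832000 = 5832742205057/17377871486976000.

5832742205057/17377871486976000


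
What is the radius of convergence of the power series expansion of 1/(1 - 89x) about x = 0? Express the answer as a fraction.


Expanding 1/(1 - 89x) = sum_{k>=0} 89^k x^k, the series converges when |89x| < 1, i.e., |x| < 1/89.
So the radius of convergence is 1/89 = 1/89.

1/89


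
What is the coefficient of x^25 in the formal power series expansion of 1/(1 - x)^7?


The negative binomial / multiset identity is
1/(1 - x)^r = sum_{k>=0} C(k + r - 1, r - 1) x^k.
Here r = 7 and k = 25, so the coefficient is
C(25 + 6, 6) = C(31, 6)
= 736281

736281


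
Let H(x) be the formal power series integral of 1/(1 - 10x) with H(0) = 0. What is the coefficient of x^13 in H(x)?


1/(1 - 10x) = sum_{k>=0} 10^k x^k. Integrating termwise with H(0) = 0:
H(x) = sum_{k>=0} 10^k x^(k+1) / (k+1) = sum_{m>=1} 10^(m-1) x^m / m.
For m = 13: 10^12/13 = 1000000000000/13 = 1000000000000/13.

1000000000000/13


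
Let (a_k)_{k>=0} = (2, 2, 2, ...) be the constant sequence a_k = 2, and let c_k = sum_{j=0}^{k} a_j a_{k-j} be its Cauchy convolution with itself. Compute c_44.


Since a_j = 2 for all j >= 0, the convolution sum becomes
c_k = sum_{j=0}^{k} 2 * 2 = 4 * (k + 1).
Equivalently, the generating function of (a_k) is 2/(1 - x) and its square is 4/(1 - x)^2 = sum_{k>=0} 4(k + 1) x^k.
For k = 44: 4 * 45 = 180.

180


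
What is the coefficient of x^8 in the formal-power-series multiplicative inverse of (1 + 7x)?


The inverse is 1/(1 + 7x). Apply the geometric identity 1/(1 - y) = sum_{k>=0} y^k with y = -7x:
1/(1 + 7x) = sum_{k>=0} (-7)^k x^k.
So the coefficient of x^8 is (-7)^8 = 5764801.

5764801


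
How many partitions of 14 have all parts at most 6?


Using the generating function (1-x)^(-1)(1-x^2)^(-1)...(1-x^6)^(-1),
the coefficient of x^14 counts these restricted partitions.
Result = 90

90


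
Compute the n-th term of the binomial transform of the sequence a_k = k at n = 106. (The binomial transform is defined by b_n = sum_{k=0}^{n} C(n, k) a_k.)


With a_k = k, b_n = sum_{k=0}^{n} C(n, k) k. Using k * C(n, k) = n * C(n-1, k-1) gives b_n = n * sum_{k>=1} C(n-1, k-1) = n * 2^(n-1).
For n = 106: 106 * 2^105 = 106 * 40564819207303340847894502572032 = 4299870835974154129876817272635392.

4299870835974154129876817272635392


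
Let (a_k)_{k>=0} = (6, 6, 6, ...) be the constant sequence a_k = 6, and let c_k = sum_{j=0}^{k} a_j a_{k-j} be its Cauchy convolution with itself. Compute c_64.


Since a_j = 6 for all j >= 0, the convolution sum becomes
c_k = sum_{j=0}^{k} 6 * 6 = 36 * (k + 1).
Equivalently, the generating function of (a_k) is 6/(1 - x) and its square is 36/(1 - x)^2 = sum_{k>=0} 36(k + 1) x^k.
For k = 64: 36 * 65 = 2340.

2340


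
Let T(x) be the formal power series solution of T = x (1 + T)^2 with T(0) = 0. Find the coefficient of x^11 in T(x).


Apply the Lagrange inversion formula: if T = x * phi(T) with phi(t) = (1 + t)^2, then [x^n] T = (1/n) [t^(n-1)] phi(t)^n = (1/n) [t^(n-1)] (1 + t)^(2n) = (1/n) C(2n, n-1).
Using the identity C(2n, n-1) = C(2n, n) * n / (n+1), the unscaled factor equals C(2n, n) / (n+1) = C_n, the n-th Catalan number.
For n = 11: C_11 = C(22, 11) / 12 = 705432/12 = 58786 = 58786.

58786


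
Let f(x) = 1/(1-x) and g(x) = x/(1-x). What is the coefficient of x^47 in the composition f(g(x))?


First simplify the composition: f(g(x)) = 1/(1 - x/(1-x)) = (1-x)/((1-x) - x) = (1-x)/(1-2x).
Now extract the coefficient. Write (1-x)/(1-2x) = 1/(1-2x) - x/(1-2x).
The coefficient of x^n in 1/(1-2x) is 2^n, and in x/(1-2x) is 2^(n-1) (for n >= 1).
So the coefficient of x^47 is 2^47 - 2^46 = 140737488355328 - 70368744177664 = 70368744177664.

70368744177664


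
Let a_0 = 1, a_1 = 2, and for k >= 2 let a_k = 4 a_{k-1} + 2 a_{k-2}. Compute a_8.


Iterating the recurrence forward:
a_0 = 1
a_1 = 2
a_2 = 4*2 + 2*1 = 10
a_3 = 4*10 + 2*2 = 44
a_4 = 4*44 + 2*10 = 196
a_5 = 4*196 + 2*44 = 872
a_6 = 4*872 + 2*196 = 3880
a_7 = 4*3880 + 2*872 = 17264
a_8 = 4*17264 + 2*3880 = 76816
So a_8 = 76816.

76816


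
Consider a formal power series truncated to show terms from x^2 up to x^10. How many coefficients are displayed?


From x^2 to x^10 inclusive, the count is 10 - 2 + 1 = 9.

9


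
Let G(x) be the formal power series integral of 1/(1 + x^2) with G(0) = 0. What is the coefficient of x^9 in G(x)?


1/(1 + x^2) = sum_{j>=0} (-1)^j x^(2j). Integrating termwise with G(0) = 0:
G(x) = sum_{j>=0} (-1)^j x^(2j+1) / (2j+1) = arctan(x).
Only odd powers are nonzero. For x^9 write 9 = 2*4 + 1, giving
(-1)^4 / 9 = 1/9 = 1/9.

1/9


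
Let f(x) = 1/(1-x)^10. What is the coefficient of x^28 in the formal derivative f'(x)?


Differentiate: d/dx [ 1/(1-x)^r ] = r / (1-x)^(r+1).
Here r = 10, so f'(x) = 10 / (1-x)^11.
The expansion of 1/(1-x)^(r+1) has coefficient of x^n equal to C(n+r, r).
So the coefficient of x^28 in f'(x) is
10 * C(38, 10) = 10 * 472733756 = 4727337560

4727337560


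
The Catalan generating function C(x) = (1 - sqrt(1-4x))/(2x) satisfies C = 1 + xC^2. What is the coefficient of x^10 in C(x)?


Substituting x -> x scales the n-th coefficient by 1, so [x^10] C(x) = C_10.
C_10 = C(2*10, 10)/(11) = 184756/11 = 16796.
= 16796.

16796


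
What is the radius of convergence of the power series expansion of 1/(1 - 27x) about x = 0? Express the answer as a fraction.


Expanding 1/(1 - 27x) = sum_{k>=0} 27^k x^k, the series converges when |27x| < 1, i.e., |x| < 1/27.
So the radius of convergence is 1/27 = 1/27.

1/27


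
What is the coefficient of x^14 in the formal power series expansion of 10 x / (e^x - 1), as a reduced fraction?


The exponential generating function for Bernoulli numbers is
x / (e^x - 1) = sum_{k>=0} B_k x^k / k!.
So the coefficient of x^14 in 10 x / (e^x - 1) is 10 B_14 / 14!.
Computing: B_14 = 7/6, 14! = 87178291200, giving
10 * 7/6 / 87178291200 = 1/7472424960.

1/7472424960


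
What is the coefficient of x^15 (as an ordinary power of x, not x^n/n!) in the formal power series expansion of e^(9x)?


The exponential series is e^y = sum_{k>=0} y^k / k!. Substituting y = 9x gives
e^(9x) = sum_{k>=0} 9^k x^k / k!.
So the coefficient of x^n is a^n/n! with a = 9, n = 15:
9^15 / 15! = 205891132094649/1307674368000 = 282429536481/1793792000

282429536481/1793792000


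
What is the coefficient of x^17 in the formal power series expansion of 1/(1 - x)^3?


The negative binomial / multiset identity is
1/(1 - x)^r = sum_{k>=0} C(k + r - 1, r - 1) x^k.
Here r = 3 and k = 17, so the coefficient is
C(17 + 2, 2) = C(19, 2)
= 171

171


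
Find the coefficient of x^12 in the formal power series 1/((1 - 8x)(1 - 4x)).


By partial fractions or Cauchy convolution:
The coefficient equals sum_{k=0}^{12} 8^k * 4^(12-k).
= 137422176256

137422176256


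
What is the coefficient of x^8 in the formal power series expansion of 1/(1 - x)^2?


The expansion 1/(1 - x)^r = sum_{k>=0} C(k + r - 1, r - 1) x^k follows from the multiset / negative-binomial theorem (or from repeated differentiation of the geometric series).
For r = 2 and k = 8:
C(9, 1) = 362880 / (1 * 40320) = 9.

9


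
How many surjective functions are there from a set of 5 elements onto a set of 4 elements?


By inclusion-exclusion on which target elements are missed, the number of surjections from an n-set onto a k-set is
surj(n, k) = sum_{j=0}^{k} (-1)^j C(k, j) (k - j)^n.
Equivalently surj(n, k) = k! * S(n, k), where S(n, k) is the Stirling number of the second kind.
For n = 5, k = 4:
S(5, 4) = 10, so
surj = 4! * 10 = 24 * 10 = 240.

240


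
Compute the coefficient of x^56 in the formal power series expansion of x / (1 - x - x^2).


Let f(x) = sum_{k>=0} a_k x^k. Multiplying f(x) * (1 - x - x^2) = x and matching coefficients gives a_0 = 0, a_1 = 1, and a_k = a_{k-1} + a_{k-2} for k >= 2. These are the Fibonacci numbers F_k.
Iterating from F_0 = 0, F_1 = 1:
F_0=0, F_1=1, F_2=1, F_3=2, F_4=3, F_5=5, F_6=8, F_7=13, F_8=21, F_9=34, ...
F_56 = 225851433717.

225851433717


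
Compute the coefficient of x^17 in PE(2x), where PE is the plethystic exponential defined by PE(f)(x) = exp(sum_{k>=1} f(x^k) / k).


With f(x) = 2x, the exponent is sum_{k>=1} 2 x^k / k = 2 * (-ln(1 - x)). Exponentiating:
PE(2x) = exp(-2 ln(1 - x)) = 1/(1 - x)^2.
By the negative binomial expansion, [x^n] 1/(1 - x)^2 = C(n + 1, 1).
For n = 17: C(18, 1) = 18.

18


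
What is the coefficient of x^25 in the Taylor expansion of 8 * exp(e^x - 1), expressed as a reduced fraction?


exp(e^x - 1) = sum_{k>=0} Bell_k x^k / k!, where Bell_k is the k-th Bell number.
So the coefficient of x^25 is 8 * Bell_25 / 25!.
Computing: Bell_25 = 4638590332229999353 and 25! = 15511210043330985984000000, giving
8 * 4638590332229999353/15511210043330985984000000 = 356814640940769181/149146250416644096000000.

356814640940769181/149146250416644096000000


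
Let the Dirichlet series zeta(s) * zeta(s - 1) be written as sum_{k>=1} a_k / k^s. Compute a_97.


Convolution gives a_k = sum_{d | k} d * 1 = sum_{d | k} d = sigma(k), the sum of positive divisors of k.
For k = 97, the divisors are 1, 97, so
sigma(97) = 1 + 97 = 98.

98


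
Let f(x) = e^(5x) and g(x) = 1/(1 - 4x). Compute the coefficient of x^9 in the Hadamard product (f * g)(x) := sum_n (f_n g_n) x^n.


Expanding: f_k = 5^k/k! (from e^(5x)) and g_k = 4^k (from 1/(1 - 4x)). So the Hadamard coefficient (f * g)_k = 5^k 4^k / k! = (20)^k / k!.
For k = 9: 20^9/9! = 512000000000/362880 = 800000000/567.

800000000/567


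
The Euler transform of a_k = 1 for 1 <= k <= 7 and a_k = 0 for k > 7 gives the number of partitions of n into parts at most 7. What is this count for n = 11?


Partitions of 11 into parts at most 7:
Using generating function (1-x)^(-1)(1-x^2)^(-1)...(1-x^7)^(-1),
the coefficient of x^11 = 49

49
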